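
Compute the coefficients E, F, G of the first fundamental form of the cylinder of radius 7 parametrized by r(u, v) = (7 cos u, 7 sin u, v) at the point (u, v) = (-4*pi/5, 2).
E = 49;  F = 0;  G = 1

Partials: r_u = (-7*sin(u), 7*cos(u), 0), r_v = (0, 0, 1). As functions of (u, v):
  E = r_u · r_u = 49,
  F = r_u · r_v = 0,
  G = r_v · r_v = 1.
Evaluating at (u, v) = (-4*pi/5, 2): E = 49, F = 0, G = 1.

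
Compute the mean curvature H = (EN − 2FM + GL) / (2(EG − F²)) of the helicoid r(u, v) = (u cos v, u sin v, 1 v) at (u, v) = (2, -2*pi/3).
H = 0

With E = 1, F = 0, G = u^2 + 1, L = 0, M = -1/sqrt(u^2 + 1), N = 0, assemble
  H = (EN − 2FM + GL) / (2(EG − F²)) = 0.
At (u, v) = (2, -2*pi/3): H = 0.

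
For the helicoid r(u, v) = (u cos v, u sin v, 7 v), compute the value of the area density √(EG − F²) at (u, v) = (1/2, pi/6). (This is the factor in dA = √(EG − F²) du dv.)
√(EG − F²)|_{(1/2, pi/6)} = sqrt(197)/2

E = 1, F = 0, G = u^2 + 49, so EG − F² = u^2 + 49. Taking the positive square root: √(EG − F²) = sqrt(u^2 + 49). At (u, v) = (1/2, pi/6): sqrt(197)/2.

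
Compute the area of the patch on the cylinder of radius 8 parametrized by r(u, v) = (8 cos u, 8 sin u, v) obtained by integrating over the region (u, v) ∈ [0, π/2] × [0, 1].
Area = 4*pi

Area = ∫∫ √(EG − F²) du dv with √(EG − F²) = 8. Integrating over [0, π/2] × [0, 1] gives 4*pi.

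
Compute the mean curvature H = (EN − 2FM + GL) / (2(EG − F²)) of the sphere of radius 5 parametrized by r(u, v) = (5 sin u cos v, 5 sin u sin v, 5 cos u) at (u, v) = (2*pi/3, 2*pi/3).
H = -1/5

With E = 25, F = 0, G = 25*sin(u)^2, L = -5*sin(u)/Abs(sin(u)), M = 0, N = -5*sin(u)^3/Abs(sin(u)), assemble
  H = (EN − 2FM + GL) / (2(EG − F²)) = -sin(u)/(5*Abs(sin(u))).
At (u, v) = (2*pi/3, 2*pi/3): H = -1/5.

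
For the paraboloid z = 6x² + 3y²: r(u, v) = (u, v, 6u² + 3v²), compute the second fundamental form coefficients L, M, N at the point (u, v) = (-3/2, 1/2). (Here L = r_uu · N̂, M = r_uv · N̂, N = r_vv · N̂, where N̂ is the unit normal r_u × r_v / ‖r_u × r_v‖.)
L = 6*sqrt(334)/167;  M = 0;  N = 3*sqrt(334)/167

Compute the unit normal N̂(u, v) = (-12*u/sqrt(144*u^2 + 36*v^2 + 1), -6*v/sqrt(144*u^2 + 36*v^2 + 1), 1/sqrt(144*u^2 + 36*v^2 + 1)), and the second partials r_uu, r_uv, r_vv. Take dot products:
  L(u, v) = r_uu · N̂ = 12/sqrt(144*u^2 + 36*v^2 + 1),
  M(u, v) = r_uv · N̂ = 0,
  N(u, v) = r_vv · N̂ = 6/sqrt(144*u^2 + 36*v^2 + 1).
Evaluating at (u, v) = (-3/2, 1/2):
  L = 6*sqrt(334)/167, M = 0, N = 3*sqrt(334)/167.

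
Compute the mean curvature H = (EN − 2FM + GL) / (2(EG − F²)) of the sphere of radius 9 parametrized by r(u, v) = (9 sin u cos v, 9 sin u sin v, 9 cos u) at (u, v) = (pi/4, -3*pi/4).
H = -1/9

With E = 81, F = 0, G = 81*sin(u)^2, L = -9*sin(u)/Abs(sin(u)), M = 0, N = -9*sin(u)^3/Abs(sin(u)), assemble
  H = (EN − 2FM + GL) / (2(EG − F²)) = -sin(u)/(9*Abs(sin(u))).
At (u, v) = (pi/4, -3*pi/4): H = -1/9.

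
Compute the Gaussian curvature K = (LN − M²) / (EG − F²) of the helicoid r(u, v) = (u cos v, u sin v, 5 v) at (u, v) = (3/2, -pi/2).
K = -400/11881

Coefficients of the first fundamental form: E = 1, F = 0, G = u^2 + 25.
Coefficients of the second fundamental form: L = 0, M = -5/sqrt(u^2 + 25), N = 0.
Assemble K = (LN − M²)/(EG − F²) = -25/(u^2 + 25)^2. At (u, v) = (3/2, -pi/2): K = -400/11881.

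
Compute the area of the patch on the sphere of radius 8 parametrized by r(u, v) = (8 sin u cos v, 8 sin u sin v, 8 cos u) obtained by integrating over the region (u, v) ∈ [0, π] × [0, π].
Area = 128*pi

Area = ∫∫ √(EG − F²) du dv with √(EG − F²) = 64*Abs(sin(u)). Integrating over [0, π] × [0, π] gives 128*pi.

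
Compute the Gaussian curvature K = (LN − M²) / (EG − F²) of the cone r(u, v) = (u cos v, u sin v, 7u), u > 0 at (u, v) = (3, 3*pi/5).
K = 0

Coefficients of the first fundamental form: E = 50, F = 0, G = u^2.
Coefficients of the second fundamental form: L = 0, M = 0, N = 7*sqrt(2)*u^2/(10*Abs(u)).
Assemble K = (LN − M²)/(EG − F²) = 0. At (u, v) = (3, 3*pi/5): K = 0.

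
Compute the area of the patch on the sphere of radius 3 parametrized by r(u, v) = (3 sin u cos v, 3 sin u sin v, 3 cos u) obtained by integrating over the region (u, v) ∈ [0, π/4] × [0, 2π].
Area = 9*pi*(2 - sqrt(2))

Area = ∫∫ √(EG − F²) du dv with √(EG − F²) = 9*Abs(sin(u)). Integrating over [0, π/4] × [0, 2π] gives 9*pi*(2 - sqrt(2)).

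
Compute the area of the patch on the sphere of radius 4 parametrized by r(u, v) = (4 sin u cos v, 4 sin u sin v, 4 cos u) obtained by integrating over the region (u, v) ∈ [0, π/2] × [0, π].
Area = 16*pi

Area = ∫∫ √(EG − F²) du dv with √(EG − F²) = 16*Abs(sin(u)). Integrating over [0, π/2] × [0, π] gives 16*pi.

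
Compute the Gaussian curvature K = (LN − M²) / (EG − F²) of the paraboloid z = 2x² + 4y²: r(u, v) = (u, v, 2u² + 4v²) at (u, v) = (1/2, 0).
K = 32/25

Coefficients of the first fundamental form: E = 16*u^2 + 1, F = 32*u*v, G = 64*v^2 + 1.
Coefficients of the second fundamental form: L = 4/sqrt(16*u^2 + 64*v^2 + 1), M = 0, N = 8/sqrt(16*u^2 + 64*v^2 + 1).
Assemble K = (LN − M²)/(EG − F²) = 32/(256*u^4 + 2048*u^2*v^2 + 32*u^2 + 4096*v^4 + 128*v^2 + 1). At (u, v) = (1/2, 0): K = 32/25.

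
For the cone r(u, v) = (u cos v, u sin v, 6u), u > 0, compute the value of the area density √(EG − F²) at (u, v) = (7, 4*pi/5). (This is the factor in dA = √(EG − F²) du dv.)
√(EG − F²)|_{(7, 4*pi/5)} = 7*sqrt(37)

E = 37, F = 0, G = u^2, so EG − F² = 37*u^2. Taking the positive square root: √(EG − F²) = sqrt(37)*Abs(u). At (u, v) = (7, 4*pi/5): 7*sqrt(37).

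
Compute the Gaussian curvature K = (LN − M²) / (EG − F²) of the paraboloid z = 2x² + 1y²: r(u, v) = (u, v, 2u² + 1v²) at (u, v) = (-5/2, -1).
K = 8/11025

Coefficients of the first fundamental form: E = 16*u^2 + 1, F = 8*u*v, G = 4*v^2 + 1.
Coefficients of the second fundamental form: L = 4/sqrt(16*u^2 + 4*v^2 + 1), M = 0, N = 2/sqrt(16*u^2 + 4*v^2 + 1).
Assemble K = (LN − M²)/(EG − F²) = 8/(256*u^4 + 128*u^2*v^2 + 32*u^2 + 16*v^4 + 8*v^2 + 1). At (u, v) = (-5/2, -1): K = 8/11025.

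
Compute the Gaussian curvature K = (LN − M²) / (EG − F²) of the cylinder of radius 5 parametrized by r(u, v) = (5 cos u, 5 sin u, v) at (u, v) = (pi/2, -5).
K = 0

Coefficients of the first fundamental form: E = 25, F = 0, G = 1.
Coefficients of the second fundamental form: L = -5, M = 0, N = 0.
Assemble K = (LN − M²)/(EG − F²) = 0. At (u, v) = (pi/2, -5): K = 0.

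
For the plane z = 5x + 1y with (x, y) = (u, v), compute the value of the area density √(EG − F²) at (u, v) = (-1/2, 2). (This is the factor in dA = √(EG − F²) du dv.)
√(EG − F²)|_{(-1/2, 2)} = 3*sqrt(3)

E = 26, F = 5, G = 2, so EG − F² = 27. Taking the positive square root: √(EG − F²) = 3*sqrt(3). At (u, v) = (-1/2, 2): 3*sqrt(3).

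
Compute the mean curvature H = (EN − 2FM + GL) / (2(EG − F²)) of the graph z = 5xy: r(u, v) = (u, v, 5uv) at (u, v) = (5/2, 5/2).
H = -3125*sqrt(1254)/786258

With E = 25*v^2 + 1, F = 25*u*v, G = 25*u^2 + 1, L = 0, M = 5/sqrt(25*u^2 + 25*v^2 + 1), N = 0, assemble
  H = (EN − 2FM + GL) / (2(EG − F²)) = -125*u*v/(25*u^2 + 25*v^2 + 1)^(3/2).
At (u, v) = (5/2, 5/2): H = -3125*sqrt(1254)/786258.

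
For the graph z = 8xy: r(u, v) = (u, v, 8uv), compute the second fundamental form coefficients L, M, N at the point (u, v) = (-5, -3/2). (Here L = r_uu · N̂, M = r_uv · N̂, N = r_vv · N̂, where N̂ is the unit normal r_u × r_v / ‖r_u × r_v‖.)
L = 0;  M = 8*sqrt(1745)/1745;  N = 0

Compute the unit normal N̂(u, v) = (-8*v/sqrt(64*u^2 + 64*v^2 + 1), -8*u/sqrt(64*u^2 + 64*v^2 + 1), 1/sqrt(64*u^2 + 64*v^2 + 1)), and the second partials r_uu, r_uv, r_vv. Take dot products:
  L(u, v) = r_uu · N̂ = 0,
  M(u, v) = r_uv · N̂ = 8/sqrt(64*u^2 + 64*v^2 + 1),
  N(u, v) = r_vv · N̂ = 0.
Evaluating at (u, v) = (-5, -3/2):
  L = 0, M = 8*sqrt(1745)/1745, N = 0.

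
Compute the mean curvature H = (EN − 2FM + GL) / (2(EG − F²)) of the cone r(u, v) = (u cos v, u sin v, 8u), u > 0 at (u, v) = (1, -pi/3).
H = 4*sqrt(65)/65

With E = 65, F = 0, G = u^2, L = 0, M = 0, N = 8*sqrt(65)*u^2/(65*Abs(u)), assemble
  H = (EN − 2FM + GL) / (2(EG − F²)) = 4*sqrt(65)/(65*Abs(u)).
At (u, v) = (1, -pi/3): H = 4*sqrt(65)/65.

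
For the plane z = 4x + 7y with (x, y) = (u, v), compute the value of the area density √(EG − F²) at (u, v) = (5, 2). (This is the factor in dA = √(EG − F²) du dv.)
√(EG − F²)|_{(5, 2)} = sqrt(66)

E = 17, F = 28, G = 50, so EG − F² = 66. Taking the positive square root: √(EG − F²) = sqrt(66). At (u, v) = (5, 2): sqrt(66).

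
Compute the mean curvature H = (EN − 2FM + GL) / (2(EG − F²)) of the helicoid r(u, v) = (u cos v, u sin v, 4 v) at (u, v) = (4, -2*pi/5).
H = 0

With E = 1, F = 0, G = u^2 + 16, L = 0, M = -4/sqrt(u^2 + 16), N = 0, assemble
  H = (EN − 2FM + GL) / (2(EG − F²)) = 0.
At (u, v) = (4, -2*pi/5): H = 0.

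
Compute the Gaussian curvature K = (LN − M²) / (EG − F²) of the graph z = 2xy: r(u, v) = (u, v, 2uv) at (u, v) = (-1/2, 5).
K = -1/2601

Coefficients of the first fundamental form: E = 4*v^2 + 1, F = 4*u*v, G = 4*u^2 + 1.
Coefficients of the second fundamental form: L = 0, M = 2/sqrt(4*u^2 + 4*v^2 + 1), N = 0.
Assemble K = (LN − M²)/(EG − F²) = -4/(16*u^4 + 32*u^2*v^2 + 8*u^2 + 16*v^4 + 8*v^2 + 1). At (u, v) = (-1/2, 5): K = -1/2601.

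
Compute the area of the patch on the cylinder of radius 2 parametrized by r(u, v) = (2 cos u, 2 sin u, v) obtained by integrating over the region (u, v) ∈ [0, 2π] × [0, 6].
Area = 24*pi

Area = ∫∫ √(EG − F²) du dv with √(EG − F²) = 2. Integrating over [0, 2π] × [0, 6] gives 24*pi.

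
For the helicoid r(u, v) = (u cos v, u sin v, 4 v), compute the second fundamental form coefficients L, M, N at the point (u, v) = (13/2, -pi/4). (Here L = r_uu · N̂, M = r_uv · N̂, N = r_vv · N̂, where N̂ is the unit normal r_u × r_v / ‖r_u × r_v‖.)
L = 0;  M = -8*sqrt(233)/233;  N = 0

Compute the unit normal N̂(u, v) = (4*sin(v)/sqrt(u^2 + 16), -4*cos(v)/sqrt(u^2 + 16), u/sqrt(u^2 + 16)), and the second partials r_uu, r_uv, r_vv. Take dot products:
  L(u, v) = r_uu · N̂ = 0,
  M(u, v) = r_uv · N̂ = -4/sqrt(u^2 + 16),
  N(u, v) = r_vv · N̂ = 0.
Evaluating at (u, v) = (13/2, -pi/4):
  L = 0, M = -8*sqrt(233)/233, N = 0.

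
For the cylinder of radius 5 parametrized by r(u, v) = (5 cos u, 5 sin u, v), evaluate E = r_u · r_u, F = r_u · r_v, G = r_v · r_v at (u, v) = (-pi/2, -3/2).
E = 25;  F = 0;  G = 1

Partials: r_u = (-5*sin(u), 5*cos(u), 0), r_v = (0, 0, 1). As functions of (u, v):
  E = r_u · r_u = 25,
  F = r_u · r_v = 0,
  G = r_v · r_v = 1.
Evaluating at (u, v) = (-pi/2, -3/2): E = 25, F = 0, G = 1.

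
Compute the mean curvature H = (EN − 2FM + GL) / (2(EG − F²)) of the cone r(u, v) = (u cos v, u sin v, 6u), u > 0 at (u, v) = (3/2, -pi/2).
H = 2*sqrt(37)/37

With E = 37, F = 0, G = u^2, L = 0, M = 0, N = 6*sqrt(37)*u^2/(37*Abs(u)), assemble
  H = (EN − 2FM + GL) / (2(EG − F²)) = 3*sqrt(37)/(37*Abs(u)).
At (u, v) = (3/2, -pi/2): H = 2*sqrt(37)/37.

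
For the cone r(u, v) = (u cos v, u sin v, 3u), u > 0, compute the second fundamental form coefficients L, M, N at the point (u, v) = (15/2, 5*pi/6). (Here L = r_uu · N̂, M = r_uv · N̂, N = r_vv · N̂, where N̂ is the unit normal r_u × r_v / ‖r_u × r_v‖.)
L = 0;  M = 0;  N = 9*sqrt(10)/4

Compute the unit normal N̂(u, v) = (-3*sqrt(10)*u*cos(v)/(10*Abs(u)), -3*sqrt(10)*u*sin(v)/(10*Abs(u)), sqrt(10)*u/(10*Abs(u))), and the second partials r_uu, r_uv, r_vv. Take dot products:
  L(u, v) = r_uu · N̂ = 0,
  M(u, v) = r_uv · N̂ = 0,
  N(u, v) = r_vv · N̂ = 3*sqrt(10)*u^2/(10*Abs(u)).
Evaluating at (u, v) = (15/2, 5*pi/6):
  L = 0, M = 0, N = 9*sqrt(10)/4.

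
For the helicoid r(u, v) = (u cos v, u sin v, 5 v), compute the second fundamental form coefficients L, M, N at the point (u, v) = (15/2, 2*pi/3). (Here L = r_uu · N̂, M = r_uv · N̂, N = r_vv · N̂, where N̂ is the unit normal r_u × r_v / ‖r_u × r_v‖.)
L = 0;  M = -2*sqrt(13)/13;  N = 0

Compute the unit normal N̂(u, v) = (5*sin(v)/sqrt(u^2 + 25), -5*cos(v)/sqrt(u^2 + 25), u/sqrt(u^2 + 25)), and the second partials r_uu, r_uv, r_vv. Take dot products:
  L(u, v) = r_uu · N̂ = 0,
  M(u, v) = r_uv · N̂ = -5/sqrt(u^2 + 25),
  N(u, v) = r_vv · N̂ = 0.
Evaluating at (u, v) = (15/2, 2*pi/3):
  L = 0, M = -2*sqrt(13)/13, N = 0.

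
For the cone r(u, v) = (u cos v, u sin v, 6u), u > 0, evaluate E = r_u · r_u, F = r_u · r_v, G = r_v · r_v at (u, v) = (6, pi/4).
E = 37;  F = 0;  G = 36

Partials: r_u = (cos(v), sin(v), 6), r_v = (-u*sin(v), u*cos(v), 0). As functions of (u, v):
  E = r_u · r_u = 37,
  F = r_u · r_v = 0,
  G = r_v · r_v = u^2.
Evaluating at (u, v) = (6, pi/4): E = 37, F = 0, G = 36.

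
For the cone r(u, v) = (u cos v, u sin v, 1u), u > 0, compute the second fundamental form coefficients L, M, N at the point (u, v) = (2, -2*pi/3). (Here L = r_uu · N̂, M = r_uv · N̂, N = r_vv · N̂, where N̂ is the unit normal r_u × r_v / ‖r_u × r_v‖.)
L = 0;  M = 0;  N = sqrt(2)

Compute the unit normal N̂(u, v) = (-sqrt(2)*u*cos(v)/(2*Abs(u)), -sqrt(2)*u*sin(v)/(2*Abs(u)), sqrt(2)*u/(2*Abs(u))), and the second partials r_uu, r_uv, r_vv. Take dot products:
  L(u, v) = r_uu · N̂ = 0,
  M(u, v) = r_uv · N̂ = 0,
  N(u, v) = r_vv · N̂ = sqrt(2)*u^2/(2*Abs(u)).
Evaluating at (u, v) = (2, -2*pi/3):
  L = 0, M = 0, N = sqrt(2).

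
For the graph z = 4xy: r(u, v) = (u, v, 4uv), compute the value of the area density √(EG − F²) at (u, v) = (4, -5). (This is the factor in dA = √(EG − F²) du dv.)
√(EG − F²)|_{(4, -5)} = 3*sqrt(73)

E = 16*v^2 + 1, F = 16*u*v, G = 16*u^2 + 1, so EG − F² = 16*u^2 + 16*v^2 + 1. Taking the positive square root: √(EG − F²) = sqrt(16*u^2 + 16*v^2 + 1). At (u, v) = (4, -5): 3*sqrt(73).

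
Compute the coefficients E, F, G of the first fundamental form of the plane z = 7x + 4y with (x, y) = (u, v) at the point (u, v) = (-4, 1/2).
E = 50;  F = 28;  G = 17

Partials: r_u = (1, 0, 7), r_v = (0, 1, 4). As functions of (u, v):
  E = r_u · r_u = 50,
  F = r_u · r_v = 28,
  G = r_v · r_v = 17.
Evaluating at (u, v) = (-4, 1/2): E = 50, F = 28, G = 17.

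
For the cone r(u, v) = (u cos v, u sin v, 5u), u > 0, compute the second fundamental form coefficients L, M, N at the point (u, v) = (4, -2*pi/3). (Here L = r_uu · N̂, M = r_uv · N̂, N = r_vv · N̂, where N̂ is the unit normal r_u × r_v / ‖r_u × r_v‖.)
L = 0;  M = 0;  N = 10*sqrt(26)/13

Compute the unit normal N̂(u, v) = (-5*sqrt(26)*u*cos(v)/(26*Abs(u)), -5*sqrt(26)*u*sin(v)/(26*Abs(u)), sqrt(26)*u/(26*Abs(u))), and the second partials r_uu, r_uv, r_vv. Take dot products:
  L(u, v) = r_uu · N̂ = 0,
  M(u, v) = r_uv · N̂ = 0,
  N(u, v) = r_vv · N̂ = 5*sqrt(26)*u^2/(26*Abs(u)).
Evaluating at (u, v) = (4, -2*pi/3):
  L = 0, M = 0, N = 10*sqrt(26)/13.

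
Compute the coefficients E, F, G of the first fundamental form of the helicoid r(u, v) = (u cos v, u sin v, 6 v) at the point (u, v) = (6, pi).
E = 1;  F = 0;  G = 72

Partials: r_u = (cos(v), sin(v), 0), r_v = (-u*sin(v), u*cos(v), 6). As functions of (u, v):
  E = r_u · r_u = 1,
  F = r_u · r_v = 0,
  G = r_v · r_v = u^2 + 36.
Evaluating at (u, v) = (6, pi): E = 1, F = 0, G = 72.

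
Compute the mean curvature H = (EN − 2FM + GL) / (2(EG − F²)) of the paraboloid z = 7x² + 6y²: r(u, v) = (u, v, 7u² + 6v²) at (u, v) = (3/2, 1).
H = 3667*sqrt(586)/343396

With E = 196*u^2 + 1, F = 168*u*v, G = 144*v^2 + 1, L = 14/sqrt(196*u^2 + 144*v^2 + 1), M = 0, N = 12/sqrt(196*u^2 + 144*v^2 + 1), assemble
  H = (EN − 2FM + GL) / (2(EG − F²)) = (1176*u^2 + 1008*v^2 + 13)/(196*u^2 + 144*v^2 + 1)^(3/2).
At (u, v) = (3/2, 1): H = 3667*sqrt(586)/343396.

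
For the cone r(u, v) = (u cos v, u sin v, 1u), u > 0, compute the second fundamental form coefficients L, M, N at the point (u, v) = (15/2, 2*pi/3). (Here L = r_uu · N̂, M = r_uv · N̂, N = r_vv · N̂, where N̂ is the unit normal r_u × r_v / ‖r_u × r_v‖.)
L = 0;  M = 0;  N = 15*sqrt(2)/4

Compute the unit normal N̂(u, v) = (-sqrt(2)*u*cos(v)/(2*Abs(u)), -sqrt(2)*u*sin(v)/(2*Abs(u)), sqrt(2)*u/(2*Abs(u))), and the second partials r_uu, r_uv, r_vv. Take dot products:
  L(u, v) = r_uu · N̂ = 0,
  M(u, v) = r_uv · N̂ = 0,
  N(u, v) = r_vv · N̂ = sqrt(2)*u^2/(2*Abs(u)).
Evaluating at (u, v) = (15/2, 2*pi/3):
  L = 0, M = 0, N = 15*sqrt(2)/4.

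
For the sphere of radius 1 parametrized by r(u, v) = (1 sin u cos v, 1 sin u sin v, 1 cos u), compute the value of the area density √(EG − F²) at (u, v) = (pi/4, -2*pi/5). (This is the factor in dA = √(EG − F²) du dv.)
√(EG − F²)|_{(pi/4, -2*pi/5)} = sqrt(2)/2

E = 1, F = 0, G = sin(u)^2, so EG − F² = sin(u)^2. Taking the positive square root: √(EG − F²) = Abs(sin(u)). At (u, v) = (pi/4, -2*pi/5): sqrt(2)/2.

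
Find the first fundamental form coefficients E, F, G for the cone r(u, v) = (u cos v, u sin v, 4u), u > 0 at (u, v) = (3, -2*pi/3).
E = 17;  F = 0;  G = 9

Partials: r_u = (cos(v), sin(v), 4), r_v = (-u*sin(v), u*cos(v), 0). As functions of (u, v):
  E = r_u · r_u = 17,
  F = r_u · r_v = 0,
  G = r_v · r_v = u^2.
Evaluating at (u, v) = (3, -2*pi/3): E = 17, F = 0, G = 9.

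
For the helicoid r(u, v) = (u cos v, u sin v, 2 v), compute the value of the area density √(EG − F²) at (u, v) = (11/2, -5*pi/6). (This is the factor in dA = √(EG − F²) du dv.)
√(EG − F²)|_{(11/2, -5*pi/6)} = sqrt(137)/2

E = 1, F = 0, G = u^2 + 4, so EG − F² = u^2 + 4. Taking the positive square root: √(EG − F²) = sqrt(u^2 + 4). At (u, v) = (11/2, -5*pi/6): sqrt(137)/2.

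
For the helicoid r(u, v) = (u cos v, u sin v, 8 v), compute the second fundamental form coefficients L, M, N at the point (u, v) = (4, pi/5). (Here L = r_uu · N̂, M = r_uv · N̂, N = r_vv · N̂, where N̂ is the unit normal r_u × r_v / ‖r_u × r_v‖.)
L = 0;  M = -2*sqrt(5)/5;  N = 0

Compute the unit normal N̂(u, v) = (8*sin(v)/sqrt(u^2 + 64), -8*cos(v)/sqrt(u^2 + 64), u/sqrt(u^2 + 64)), and the second partials r_uu, r_uv, r_vv. Take dot products:
  L(u, v) = r_uu · N̂ = 0,
  M(u, v) = r_uv · N̂ = -8/sqrt(u^2 + 64),
  N(u, v) = r_vv · N̂ = 0.
Evaluating at (u, v) = (4, pi/5):
  L = 0, M = -2*sqrt(5)/5, N = 0.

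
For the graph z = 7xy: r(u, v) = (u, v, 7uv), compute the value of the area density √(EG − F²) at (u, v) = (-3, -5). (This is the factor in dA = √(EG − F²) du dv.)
√(EG − F²)|_{(-3, -5)} = sqrt(1667)

E = 49*v^2 + 1, F = 49*u*v, G = 49*u^2 + 1, so EG − F² = 49*u^2 + 49*v^2 + 1. Taking the positive square root: √(EG − F²) = sqrt(49*u^2 + 49*v^2 + 1). At (u, v) = (-3, -5): sqrt(1667).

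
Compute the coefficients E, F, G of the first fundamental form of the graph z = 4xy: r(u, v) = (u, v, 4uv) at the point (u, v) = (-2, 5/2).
E = 101;  F = -80;  G = 65

Partials: r_u = (1, 0, 4*v), r_v = (0, 1, 4*u). As functions of (u, v):
  E = r_u · r_u = 16*v^2 + 1,
  F = r_u · r_v = 16*u*v,
  G = r_v · r_v = 16*u^2 + 1.
Evaluating at (u, v) = (-2, 5/2): E = 101, F = -80, G = 65.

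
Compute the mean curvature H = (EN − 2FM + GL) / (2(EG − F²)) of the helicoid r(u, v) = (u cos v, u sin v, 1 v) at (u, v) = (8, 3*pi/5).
H = 0

With E = 1, F = 0, G = u^2 + 1, L = 0, M = -1/sqrt(u^2 + 1), N = 0, assemble
  H = (EN − 2FM + GL) / (2(EG − F²)) = 0.
At (u, v) = (8, 3*pi/5): H = 0.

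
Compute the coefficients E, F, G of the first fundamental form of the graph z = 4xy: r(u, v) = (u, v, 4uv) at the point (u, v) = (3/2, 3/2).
E = 37;  F = 36;  G = 37

Partials: r_u = (1, 0, 4*v), r_v = (0, 1, 4*u). As functions of (u, v):
  E = r_u · r_u = 16*v^2 + 1,
  F = r_u · r_v = 16*u*v,
  G = r_v · r_v = 16*u^2 + 1.
Evaluating at (u, v) = (3/2, 3/2): E = 37, F = 36, G = 37.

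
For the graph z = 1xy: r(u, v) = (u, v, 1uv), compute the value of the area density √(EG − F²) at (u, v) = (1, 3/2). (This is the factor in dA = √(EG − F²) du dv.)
√(EG − F²)|_{(1, 3/2)} = sqrt(17)/2

E = v^2 + 1, F = u*v, G = u^2 + 1, so EG − F² = u^2 + v^2 + 1. Taking the positive square root: √(EG − F²) = sqrt(u^2 + v^2 + 1). At (u, v) = (1, 3/2): sqrt(17)/2.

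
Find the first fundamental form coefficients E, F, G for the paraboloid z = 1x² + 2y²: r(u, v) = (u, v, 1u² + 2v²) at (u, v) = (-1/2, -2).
E = 2;  F = 8;  G = 65

Partials: r_u = (1, 0, 2*u), r_v = (0, 1, 4*v). As functions of (u, v):
  E = r_u · r_u = 4*u^2 + 1,
  F = r_u · r_v = 8*u*v,
  G = r_v · r_v = 16*v^2 + 1.
Evaluating at (u, v) = (-1/2, -2): E = 2, F = 8, G = 65.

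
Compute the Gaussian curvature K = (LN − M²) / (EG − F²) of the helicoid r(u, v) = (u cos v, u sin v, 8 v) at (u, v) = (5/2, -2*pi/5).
K = -1024/78961

Coefficients of the first fundamental form: E = 1, F = 0, G = u^2 + 64.
Coefficients of the second fundamental form: L = 0, M = -8/sqrt(u^2 + 64), N = 0.
Assemble K = (LN − M²)/(EG − F²) = -64/(u^2 + 64)^2. At (u, v) = (5/2, -2*pi/5): K = -1024/78961.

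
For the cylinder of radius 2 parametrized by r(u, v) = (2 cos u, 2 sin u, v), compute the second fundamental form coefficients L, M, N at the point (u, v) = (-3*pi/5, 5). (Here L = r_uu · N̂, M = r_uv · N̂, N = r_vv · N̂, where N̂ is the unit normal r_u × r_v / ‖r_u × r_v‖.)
L = -2;  M = 0;  N = 0

Compute the unit normal N̂(u, v) = (cos(u), sin(u), 0), and the second partials r_uu, r_uv, r_vv. Take dot products:
  L(u, v) = r_uu · N̂ = -2,
  M(u, v) = r_uv · N̂ = 0,
  N(u, v) = r_vv · N̂ = 0.
Evaluating at (u, v) = (-3*pi/5, 5):
  L = -2, M = 0, N = 0.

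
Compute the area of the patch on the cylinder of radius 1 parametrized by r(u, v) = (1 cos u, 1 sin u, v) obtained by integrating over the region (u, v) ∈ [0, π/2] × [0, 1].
Area = pi/2

Area = ∫∫ √(EG − F²) du dv with √(EG − F²) = 1. Integrating over [0, π/2] × [0, 1] gives pi/2.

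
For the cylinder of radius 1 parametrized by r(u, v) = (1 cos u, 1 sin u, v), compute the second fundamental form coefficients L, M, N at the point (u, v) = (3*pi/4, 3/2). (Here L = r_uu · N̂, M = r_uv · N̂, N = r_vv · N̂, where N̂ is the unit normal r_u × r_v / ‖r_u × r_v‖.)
L = -1;  M = 0;  N = 0

Compute the unit normal N̂(u, v) = (cos(u), sin(u), 0), and the second partials r_uu, r_uv, r_vv. Take dot products:
  L(u, v) = r_uu · N̂ = -1,
  M(u, v) = r_uv · N̂ = 0,
  N(u, v) = r_vv · N̂ = 0.
Evaluating at (u, v) = (3*pi/4, 3/2):
  L = -1, M = 0, N = 0.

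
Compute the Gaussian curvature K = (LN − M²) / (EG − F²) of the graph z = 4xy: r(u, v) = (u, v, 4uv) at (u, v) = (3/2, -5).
K = -16/190969

Coefficients of the first fundamental form: E = 16*v^2 + 1, F = 16*u*v, G = 16*u^2 + 1.
Coefficients of the second fundamental form: L = 0, M = 4/sqrt(16*u^2 + 16*v^2 + 1), N = 0.
Assemble K = (LN − M²)/(EG − F²) = -16/(256*u^4 + 512*u^2*v^2 + 32*u^2 + 256*v^4 + 32*v^2 + 1). At (u, v) = (3/2, -5): K = -16/190969.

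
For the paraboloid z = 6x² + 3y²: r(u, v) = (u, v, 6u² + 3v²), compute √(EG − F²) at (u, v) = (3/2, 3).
√(EG − F²)|_{(3/2, 3)} = sqrt(649)

E = 144*u^2 + 1, F = 72*u*v, G = 36*v^2 + 1; EG − F² = 144*u^2 + 36*v^2 + 1; √(EG − F²) = sqrt(144*u^2 + 36*v^2 + 1). At the given point: sqrt(649).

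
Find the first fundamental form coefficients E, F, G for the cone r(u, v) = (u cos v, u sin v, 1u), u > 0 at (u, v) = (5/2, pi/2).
E = 2;  F = 0;  G = 25/4

Partials: r_u = (cos(v), sin(v), 1), r_v = (-u*sin(v), u*cos(v), 0). As functions of (u, v):
  E = r_u · r_u = 2,
  F = r_u · r_v = 0,
  G = r_v · r_v = u^2.
Evaluating at (u, v) = (5/2, pi/2): E = 2, F = 0, G = 25/4.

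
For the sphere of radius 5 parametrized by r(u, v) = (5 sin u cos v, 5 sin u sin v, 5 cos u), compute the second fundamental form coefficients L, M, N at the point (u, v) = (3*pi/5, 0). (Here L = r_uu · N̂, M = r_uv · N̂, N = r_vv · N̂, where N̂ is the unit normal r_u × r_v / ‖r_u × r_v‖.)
L = -5;  M = 0;  N = -25/8 - 5*sqrt(5)/8

Compute the unit normal N̂(u, v) = (sin(u)^2*cos(v)/Abs(sin(u)), sin(u)^2*sin(v)/Abs(sin(u)), sin(2*u)/(2*Abs(sin(u)))), and the second partials r_uu, r_uv, r_vv. Take dot products:
  L(u, v) = r_uu · N̂ = -5*sin(u)/Abs(sin(u)),
  M(u, v) = r_uv · N̂ = 0,
  N(u, v) = r_vv · N̂ = -5*sin(u)^3/Abs(sin(u)).
Evaluating at (u, v) = (3*pi/5, 0):
  L = -5, M = 0, N = -25/8 - 5*sqrt(5)/8.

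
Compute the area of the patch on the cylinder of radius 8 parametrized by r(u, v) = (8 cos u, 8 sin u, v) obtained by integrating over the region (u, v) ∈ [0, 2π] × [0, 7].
Area = 112*pi

Area = ∫∫ √(EG − F²) du dv with √(EG − F²) = 8. Integrating over [0, 2π] × [0, 7] gives 112*pi.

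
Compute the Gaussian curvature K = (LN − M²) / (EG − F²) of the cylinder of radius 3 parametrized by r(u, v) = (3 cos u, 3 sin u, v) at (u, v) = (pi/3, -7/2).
K = 0

Coefficients of the first fundamental form: E = 9, F = 0, G = 1.
Coefficients of the second fundamental form: L = -3, M = 0, N = 0.
Assemble K = (LN − M²)/(EG − F²) = 0. At (u, v) = (pi/3, -7/2): K = 0.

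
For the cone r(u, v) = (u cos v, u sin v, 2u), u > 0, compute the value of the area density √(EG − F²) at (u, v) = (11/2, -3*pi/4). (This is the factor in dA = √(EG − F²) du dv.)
√(EG − F²)|_{(11/2, -3*pi/4)} = 11*sqrt(5)/2

E = 5, F = 0, G = u^2, so EG − F² = 5*u^2. Taking the positive square root: √(EG − F²) = sqrt(5)*Abs(u). At (u, v) = (11/2, -3*pi/4): 11*sqrt(5)/2.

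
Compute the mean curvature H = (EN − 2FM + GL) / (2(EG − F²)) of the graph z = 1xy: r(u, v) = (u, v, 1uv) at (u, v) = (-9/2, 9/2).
H = 81*sqrt(166)/13778

With E = v^2 + 1, F = u*v, G = u^2 + 1, L = 0, M = 1/sqrt(u^2 + v^2 + 1), N = 0, assemble
  H = (EN − 2FM + GL) / (2(EG − F²)) = -u*v/(u^2 + v^2 + 1)^(3/2).
At (u, v) = (-9/2, 9/2): H = 81*sqrt(166)/13778.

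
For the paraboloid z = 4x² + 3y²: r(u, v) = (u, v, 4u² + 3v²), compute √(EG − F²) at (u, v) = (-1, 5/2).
√(EG − F²)|_{(-1, 5/2)} = sqrt(290)

E = 64*u^2 + 1, F = 48*u*v, G = 36*v^2 + 1; EG − F² = 64*u^2 + 36*v^2 + 1; √(EG − F²) = sqrt(64*u^2 + 36*v^2 + 1). At the given point: sqrt(290).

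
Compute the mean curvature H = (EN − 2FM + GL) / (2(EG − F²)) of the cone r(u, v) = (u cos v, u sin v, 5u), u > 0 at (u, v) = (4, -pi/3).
H = 5*sqrt(26)/208

With E = 26, F = 0, G = u^2, L = 0, M = 0, N = 5*sqrt(26)*u^2/(26*Abs(u)), assemble
  H = (EN − 2FM + GL) / (2(EG − F²)) = 5*sqrt(26)/(52*Abs(u)).
At (u, v) = (4, -pi/3): H = 5*sqrt(26)/208.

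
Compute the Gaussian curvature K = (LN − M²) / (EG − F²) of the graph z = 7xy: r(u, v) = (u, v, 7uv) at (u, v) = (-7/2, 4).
K = -784/30702681

Coefficients of the first fundamental form: E = 49*v^2 + 1, F = 49*u*v, G = 49*u^2 + 1.
Coefficients of the second fundamental form: L = 0, M = 7/sqrt(49*u^2 + 49*v^2 + 1), N = 0.
Assemble K = (LN − M²)/(EG − F²) = -49/(2401*u^4 + 4802*u^2*v^2 + 98*u^2 + 2401*v^4 + 98*v^2 + 1). At (u, v) = (-7/2, 4): K = -784/30702681.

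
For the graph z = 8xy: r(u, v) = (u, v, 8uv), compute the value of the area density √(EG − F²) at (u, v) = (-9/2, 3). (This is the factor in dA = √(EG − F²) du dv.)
√(EG − F²)|_{(-9/2, 3)} = sqrt(1873)

E = 64*v^2 + 1, F = 64*u*v, G = 64*u^2 + 1, so EG − F² = 64*u^2 + 64*v^2 + 1. Taking the positive square root: √(EG − F²) = sqrt(64*u^2 + 64*v^2 + 1). At (u, v) = (-9/2, 3): sqrt(1873).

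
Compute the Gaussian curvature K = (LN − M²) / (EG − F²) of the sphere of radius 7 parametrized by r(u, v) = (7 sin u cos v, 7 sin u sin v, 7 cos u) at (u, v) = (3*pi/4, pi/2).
K = 1/49

Coefficients of the first fundamental form: E = 49, F = 0, G = 49*sin(u)^2.
Coefficients of the second fundamental form: L = -7*sin(u)/Abs(sin(u)), M = 0, N = -7*sin(u)^3/Abs(sin(u)).
Assemble K = (LN − M²)/(EG − F²) = 1/49. At (u, v) = (3*pi/4, pi/2): K = 1/49.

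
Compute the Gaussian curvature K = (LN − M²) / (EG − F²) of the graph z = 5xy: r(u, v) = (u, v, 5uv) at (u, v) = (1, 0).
K = -25/676

Coefficients of the first fundamental form: E = 25*v^2 + 1, F = 25*u*v, G = 25*u^2 + 1.
Coefficients of the second fundamental form: L = 0, M = 5/sqrt(25*u^2 + 25*v^2 + 1), N = 0.
Assemble K = (LN − M²)/(EG − F²) = -25/(625*u^4 + 1250*u^2*v^2 + 50*u^2 + 625*v^4 + 50*v^2 + 1). At (u, v) = (1, 0): K = -25/676.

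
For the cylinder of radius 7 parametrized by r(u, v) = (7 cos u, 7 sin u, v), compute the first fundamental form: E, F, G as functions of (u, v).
E = 49;  F = 0;  G = 1

Compute partials: r_u = (-7*sin(u), 7*cos(u), 0), r_v = (0, 0, 1). Then
  E = r_u · r_u = 49,
  F = r_u · r_v = 0,
  G = r_v · r_v = 1.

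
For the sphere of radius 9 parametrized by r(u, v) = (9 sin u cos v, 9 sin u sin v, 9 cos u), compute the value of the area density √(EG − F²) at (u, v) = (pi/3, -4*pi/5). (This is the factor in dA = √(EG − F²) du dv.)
√(EG − F²)|_{(pi/3, -4*pi/5)} = 81*sqrt(3)/2

E = 81, F = 0, G = 81*sin(u)^2, so EG − F² = 6561*sin(u)^2. Taking the positive square root: √(EG − F²) = 81*Abs(sin(u)). At (u, v) = (pi/3, -4*pi/5): 81*sqrt(3)/2.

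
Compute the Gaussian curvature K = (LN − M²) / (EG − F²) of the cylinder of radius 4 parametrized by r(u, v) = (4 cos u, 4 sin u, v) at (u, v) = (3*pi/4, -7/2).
K = 0

Coefficients of the first fundamental form: E = 16, F = 0, G = 1.
Coefficients of the second fundamental form: L = -4, M = 0, N = 0.
Assemble K = (LN − M²)/(EG − F²) = 0. At (u, v) = (3*pi/4, -7/2): K = 0.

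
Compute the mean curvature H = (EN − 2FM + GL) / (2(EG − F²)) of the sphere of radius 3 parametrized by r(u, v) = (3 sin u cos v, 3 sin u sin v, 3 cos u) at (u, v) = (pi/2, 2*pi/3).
H = -1/3

With E = 9, F = 0, G = 9*sin(u)^2, L = -3*sin(u)/Abs(sin(u)), M = 0, N = -3*sin(u)^3/Abs(sin(u)), assemble
  H = (EN − 2FM + GL) / (2(EG − F²)) = -sin(u)/(3*Abs(sin(u))).
At (u, v) = (pi/2, 2*pi/3): H = -1/3.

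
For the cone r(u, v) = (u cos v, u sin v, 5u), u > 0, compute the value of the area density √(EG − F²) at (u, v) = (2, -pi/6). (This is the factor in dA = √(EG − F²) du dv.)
√(EG − F²)|_{(2, -pi/6)} = 2*sqrt(26)

E = 26, F = 0, G = u^2, so EG − F² = 26*u^2. Taking the positive square root: √(EG − F²) = sqrt(26)*Abs(u). At (u, v) = (2, -pi/6): 2*sqrt(26).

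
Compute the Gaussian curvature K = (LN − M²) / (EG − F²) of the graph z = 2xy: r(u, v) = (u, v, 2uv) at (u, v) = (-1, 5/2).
K = -1/225

Coefficients of the first fundamental form: E = 4*v^2 + 1, F = 4*u*v, G = 4*u^2 + 1.
Coefficients of the second fundamental form: L = 0, M = 2/sqrt(4*u^2 + 4*v^2 + 1), N = 0.
Assemble K = (LN − M²)/(EG − F²) = -4/(16*u^4 + 32*u^2*v^2 + 8*u^2 + 16*v^4 + 8*v^2 + 1). At (u, v) = (-1, 5/2): K = -1/225.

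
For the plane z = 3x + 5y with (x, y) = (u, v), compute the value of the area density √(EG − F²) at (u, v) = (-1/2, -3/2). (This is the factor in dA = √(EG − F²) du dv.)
√(EG − F²)|_{(-1/2, -3/2)} = sqrt(35)

E = 10, F = 15, G = 26, so EG − F² = 35. Taking the positive square root: √(EG − F²) = sqrt(35). At (u, v) = (-1/2, -3/2): sqrt(35).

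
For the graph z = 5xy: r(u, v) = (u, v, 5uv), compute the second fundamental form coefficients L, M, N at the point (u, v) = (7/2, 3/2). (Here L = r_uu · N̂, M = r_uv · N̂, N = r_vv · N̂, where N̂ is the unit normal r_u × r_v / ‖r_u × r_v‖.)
L = 0;  M = 5*sqrt(1454)/727;  N = 0

Compute the unit normal N̂(u, v) = (-5*v/sqrt(25*u^2 + 25*v^2 + 1), -5*u/sqrt(25*u^2 + 25*v^2 + 1), 1/sqrt(25*u^2 + 25*v^2 + 1)), and the second partials r_uu, r_uv, r_vv. Take dot products:
  L(u, v) = r_uu · N̂ = 0,
  M(u, v) = r_uv · N̂ = 5/sqrt(25*u^2 + 25*v^2 + 1),
  N(u, v) = r_vv · N̂ = 0.
Evaluating at (u, v) = (7/2, 3/2):
  L = 0, M = 5*sqrt(1454)/727, N = 0.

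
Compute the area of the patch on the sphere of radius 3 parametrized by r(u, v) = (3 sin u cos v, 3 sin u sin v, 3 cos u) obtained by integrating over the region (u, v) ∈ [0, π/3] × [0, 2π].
Area = 9*pi

Area = ∫∫ √(EG − F²) du dv with √(EG − F²) = 9*Abs(sin(u)). Integrating over [0, π/3] × [0, 2π] gives 9*pi.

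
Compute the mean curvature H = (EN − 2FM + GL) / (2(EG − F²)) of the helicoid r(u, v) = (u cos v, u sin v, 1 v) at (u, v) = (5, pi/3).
H = 0

With E = 1, F = 0, G = u^2 + 1, L = 0, M = -1/sqrt(u^2 + 1), N = 0, assemble
  H = (EN − 2FM + GL) / (2(EG − F²)) = 0.
At (u, v) = (5, pi/3): H = 0.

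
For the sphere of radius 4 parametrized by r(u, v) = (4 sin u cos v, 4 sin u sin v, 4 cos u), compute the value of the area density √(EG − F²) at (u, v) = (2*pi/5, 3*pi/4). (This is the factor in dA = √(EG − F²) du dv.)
√(EG − F²)|_{(2*pi/5, 3*pi/4)} = 4*sqrt(2*sqrt(5) + 10)

E = 16, F = 0, G = 16*sin(u)^2, so EG − F² = 256*sin(u)^2. Taking the positive square root: √(EG − F²) = 16*Abs(sin(u)). At (u, v) = (2*pi/5, 3*pi/4): 4*sqrt(2*sqrt(5) + 10).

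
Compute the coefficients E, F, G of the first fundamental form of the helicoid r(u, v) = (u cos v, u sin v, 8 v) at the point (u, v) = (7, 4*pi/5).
E = 1;  F = 0;  G = 113

Partials: r_u = (cos(v), sin(v), 0), r_v = (-u*sin(v), u*cos(v), 8). As functions of (u, v):
  E = r_u · r_u = 1,
  F = r_u · r_v = 0,
  G = r_v · r_v = u^2 + 64.
Evaluating at (u, v) = (7, 4*pi/5): E = 1, F = 0, G = 113.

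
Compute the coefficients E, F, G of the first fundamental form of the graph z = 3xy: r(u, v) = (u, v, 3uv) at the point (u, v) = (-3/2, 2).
E = 37;  F = -27;  G = 85/4

Partials: r_u = (1, 0, 3*v), r_v = (0, 1, 3*u). As functions of (u, v):
  E = r_u · r_u = 9*v^2 + 1,
  F = r_u · r_v = 9*u*v,
  G = r_v · r_v = 9*u^2 + 1.
Evaluating at (u, v) = (-3/2, 2): E = 37, F = -27, G = 85/4.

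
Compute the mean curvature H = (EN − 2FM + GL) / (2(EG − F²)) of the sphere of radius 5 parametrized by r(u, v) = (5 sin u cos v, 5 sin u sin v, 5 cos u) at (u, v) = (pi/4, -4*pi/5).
H = -1/5

With E = 25, F = 0, G = 25*sin(u)^2, L = -5*sin(u)/Abs(sin(u)), M = 0, N = -5*sin(u)^3/Abs(sin(u)), assemble
  H = (EN − 2FM + GL) / (2(EG − F²)) = -sin(u)/(5*Abs(sin(u))).
At (u, v) = (pi/4, -4*pi/5): H = -1/5.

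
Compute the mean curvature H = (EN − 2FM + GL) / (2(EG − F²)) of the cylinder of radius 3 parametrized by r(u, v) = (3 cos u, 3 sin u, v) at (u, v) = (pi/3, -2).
H = -1/6

With E = 9, F = 0, G = 1, L = -3, M = 0, N = 0, assemble
  H = (EN − 2FM + GL) / (2(EG − F²)) = -1/6.
At (u, v) = (pi/3, -2): H = -1/6.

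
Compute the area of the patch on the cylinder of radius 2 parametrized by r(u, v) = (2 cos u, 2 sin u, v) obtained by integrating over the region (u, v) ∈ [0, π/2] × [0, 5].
Area = 5*pi

Area = ∫∫ √(EG − F²) du dv with √(EG − F²) = 2. Integrating over [0, π/2] × [0, 5] gives 5*pi.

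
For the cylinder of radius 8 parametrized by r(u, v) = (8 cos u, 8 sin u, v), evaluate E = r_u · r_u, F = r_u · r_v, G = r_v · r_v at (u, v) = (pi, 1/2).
E = 64;  F = 0;  G = 1

Partials: r_u = (-8*sin(u), 8*cos(u), 0), r_v = (0, 0, 1). As functions of (u, v):
  E = r_u · r_u = 64,
  F = r_u · r_v = 0,
  G = r_v · r_v = 1.
Evaluating at (u, v) = (pi, 1/2): E = 64, F = 0, G = 1.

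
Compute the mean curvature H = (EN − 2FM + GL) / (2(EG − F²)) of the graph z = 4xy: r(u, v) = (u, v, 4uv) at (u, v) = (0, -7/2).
H = 0

With E = 16*v^2 + 1, F = 16*u*v, G = 16*u^2 + 1, L = 0, M = 4/sqrt(16*u^2 + 16*v^2 + 1), N = 0, assemble
  H = (EN − 2FM + GL) / (2(EG − F²)) = -64*u*v/(16*u^2 + 16*v^2 + 1)^(3/2).
At (u, v) = (0, -7/2): H = 0.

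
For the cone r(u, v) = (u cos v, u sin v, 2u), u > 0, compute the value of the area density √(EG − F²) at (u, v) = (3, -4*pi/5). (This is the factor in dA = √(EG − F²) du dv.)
√(EG − F²)|_{(3, -4*pi/5)} = 3*sqrt(5)

E = 5, F = 0, G = u^2, so EG − F² = 5*u^2. Taking the positive square root: √(EG − F²) = sqrt(5)*Abs(u). At (u, v) = (3, -4*pi/5): 3*sqrt(5).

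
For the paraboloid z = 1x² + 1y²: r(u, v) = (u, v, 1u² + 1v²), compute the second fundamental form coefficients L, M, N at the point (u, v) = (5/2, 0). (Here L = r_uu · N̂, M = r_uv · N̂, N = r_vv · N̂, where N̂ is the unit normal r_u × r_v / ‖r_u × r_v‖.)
L = sqrt(26)/13;  M = 0;  N = sqrt(26)/13

Compute the unit normal N̂(u, v) = (-2*u/sqrt(4*u^2 + 4*v^2 + 1), -2*v/sqrt(4*u^2 + 4*v^2 + 1), 1/sqrt(4*u^2 + 4*v^2 + 1)), and the second partials r_uu, r_uv, r_vv. Take dot products:
  L(u, v) = r_uu · N̂ = 2/sqrt(4*u^2 + 4*v^2 + 1),
  M(u, v) = r_uv · N̂ = 0,
  N(u, v) = r_vv · N̂ = 2/sqrt(4*u^2 + 4*v^2 + 1).
Evaluating at (u, v) = (5/2, 0):
  L = sqrt(26)/13, M = 0, N = sqrt(26)/13.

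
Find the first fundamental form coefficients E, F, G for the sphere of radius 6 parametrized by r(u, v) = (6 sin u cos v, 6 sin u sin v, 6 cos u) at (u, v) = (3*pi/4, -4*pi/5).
E = 36;  F = 0;  G = 18

Partials: r_u = (6*cos(u)*cos(v), 6*sin(v)*cos(u), -6*sin(u)), r_v = (-6*sin(u)*sin(v), 6*sin(u)*cos(v), 0). As functions of (u, v):
  E = r_u · r_u = 36,
  F = r_u · r_v = 0,
  G = r_v · r_v = 36*sin(u)^2.
Evaluating at (u, v) = (3*pi/4, -4*pi/5): E = 36, F = 0, G = 18.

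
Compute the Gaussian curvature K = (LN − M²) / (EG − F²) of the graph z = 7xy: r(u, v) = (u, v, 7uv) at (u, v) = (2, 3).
K = -49/407044

Coefficients of the first fundamental form: E = 49*v^2 + 1, F = 49*u*v, G = 49*u^2 + 1.
Coefficients of the second fundamental form: L = 0, M = 7/sqrt(49*u^2 + 49*v^2 + 1), N = 0.
Assemble K = (LN − M²)/(EG − F²) = -49/(2401*u^4 + 4802*u^2*v^2 + 98*u^2 + 2401*v^4 + 98*v^2 + 1). At (u, v) = (2, 3): K = -49/407044.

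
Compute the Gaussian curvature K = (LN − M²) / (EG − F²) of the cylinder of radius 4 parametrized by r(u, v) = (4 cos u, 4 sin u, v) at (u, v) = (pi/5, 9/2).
K = 0

Coefficients of the first fundamental form: E = 16, F = 0, G = 1.
Coefficients of the second fundamental form: L = -4, M = 0, N = 0.
Assemble K = (LN − M²)/(EG − F²) = 0. At (u, v) = (pi/5, 9/2): K = 0.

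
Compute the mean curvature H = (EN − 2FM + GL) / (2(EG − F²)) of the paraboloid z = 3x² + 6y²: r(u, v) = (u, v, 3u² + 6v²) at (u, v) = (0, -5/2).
H = 2709*sqrt(901)/811801

With E = 36*u^2 + 1, F = 72*u*v, G = 144*v^2 + 1, L = 6/sqrt(36*u^2 + 144*v^2 + 1), M = 0, N = 12/sqrt(36*u^2 + 144*v^2 + 1), assemble
  H = (EN − 2FM + GL) / (2(EG − F²)) = 9*(24*u^2 + 48*v^2 + 1)/(36*u^2 + 144*v^2 + 1)^(3/2).
At (u, v) = (0, -5/2): H = 2709*sqrt(901)/811801.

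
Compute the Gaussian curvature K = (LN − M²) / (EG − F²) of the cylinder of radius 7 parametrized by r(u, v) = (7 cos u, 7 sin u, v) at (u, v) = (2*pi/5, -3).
K = 0

Coefficients of the first fundamental form: E = 49, F = 0, G = 1.
Coefficients of the second fundamental form: L = -7, M = 0, N = 0.
Assemble K = (LN − M²)/(EG − F²) = 0. At (u, v) = (2*pi/5, -3): K = 0.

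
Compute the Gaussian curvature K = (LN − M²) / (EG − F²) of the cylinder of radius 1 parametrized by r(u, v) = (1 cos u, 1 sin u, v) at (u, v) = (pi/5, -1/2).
K = 0

Coefficients of the first fundamental form: E = 1, F = 0, G = 1.
Coefficients of the second fundamental form: L = -1, M = 0, N = 0.
Assemble K = (LN − M²)/(EG − F²) = 0. At (u, v) = (pi/5, -1/2): K = 0.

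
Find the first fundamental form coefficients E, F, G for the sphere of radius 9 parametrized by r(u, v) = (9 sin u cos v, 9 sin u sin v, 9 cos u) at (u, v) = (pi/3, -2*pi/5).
E = 81;  F = 0;  G = 243/4

Partials: r_u = (9*cos(u)*cos(v), 9*sin(v)*cos(u), -9*sin(u)), r_v = (-9*sin(u)*sin(v), 9*sin(u)*cos(v), 0). As functions of (u, v):
  E = r_u · r_u = 81,
  F = r_u · r_v = 0,
  G = r_v · r_v = 81*sin(u)^2.
Evaluating at (u, v) = (pi/3, -2*pi/5): E = 81, F = 0, G = 243/4.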